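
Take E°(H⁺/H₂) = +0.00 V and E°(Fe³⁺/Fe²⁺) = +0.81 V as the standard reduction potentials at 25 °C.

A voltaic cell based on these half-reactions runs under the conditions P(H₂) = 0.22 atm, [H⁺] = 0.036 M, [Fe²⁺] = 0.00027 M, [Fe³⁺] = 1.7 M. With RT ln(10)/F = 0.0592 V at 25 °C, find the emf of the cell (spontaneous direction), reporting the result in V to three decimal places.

+1.101 V

Fe³⁺/Fe²⁺ is the cathode (higher E°), H⁺/H₂ the anode: E°cell = +0.81 − (+0.00) = +0.81 V, n = 2.
Overall: 2 Fe³⁺(aq) + H₂(g) → 2 Fe²⁺(aq) + 2 H⁺(aq)
Q = [Fe²⁺]^2·[H⁺]^2 / ([Fe³⁺]^2·P(H₂)); log Q = -9.828.
E = E° − (0.0592/n) log Q = +0.81 − (0.0592/2)(-9.828) = +1.101 V.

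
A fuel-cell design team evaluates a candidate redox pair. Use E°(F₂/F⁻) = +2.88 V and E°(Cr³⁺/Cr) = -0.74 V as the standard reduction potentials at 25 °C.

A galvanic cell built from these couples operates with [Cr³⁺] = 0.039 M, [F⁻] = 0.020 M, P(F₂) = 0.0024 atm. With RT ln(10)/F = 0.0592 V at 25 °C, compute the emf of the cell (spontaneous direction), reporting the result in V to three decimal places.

F₂/F⁻ is the cathode (higher E°), Cr³⁺/Cr the anode: E°cell = +2.88 − (-0.74) = +3.62 V, n = 6.
Overall: 3 F₂(g) + 2 Cr(s) → 6 F⁻(aq) + 2 Cr³⁺(aq)
Q = [F⁻]^6·[Cr³⁺]^2 / (P(F₂)^3); log Q = -5.152.
E = E° − (0.0592/n) log Q = +3.62 − (0.0592/6)(-5.152) = +3.671 V.

+3.671 V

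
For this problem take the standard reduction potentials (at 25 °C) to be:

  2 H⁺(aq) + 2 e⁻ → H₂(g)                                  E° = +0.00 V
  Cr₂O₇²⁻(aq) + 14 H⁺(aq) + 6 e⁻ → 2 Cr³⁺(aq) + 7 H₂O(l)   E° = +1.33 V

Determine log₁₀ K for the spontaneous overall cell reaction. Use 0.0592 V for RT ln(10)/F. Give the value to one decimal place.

Cathode: Cr₂O₇²⁻/Cr³⁺; anode: H⁺/H₂. E°cell = +1.33 V, n = 6.
log K = nE°cell / 0.0592 = (6)(+1.33) / 0.0592 = 134.8.

134.8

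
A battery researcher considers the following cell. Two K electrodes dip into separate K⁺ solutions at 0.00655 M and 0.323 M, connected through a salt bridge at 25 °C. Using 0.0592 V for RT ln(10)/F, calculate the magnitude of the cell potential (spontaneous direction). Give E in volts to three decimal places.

For a concentration cell E°cell = 0. The 0.323 M side is the cathode (reduction is favoured where [K⁺] is higher).
With n = 1, E = −(0.0592/1) log([K⁺]ₐₙ/[K⁺]꜀ₐₜ) = −(0.0592/1) log(0.00655/0.323) = −(0.0592/1)(-1.693) = +0.100 V.

+0.100 V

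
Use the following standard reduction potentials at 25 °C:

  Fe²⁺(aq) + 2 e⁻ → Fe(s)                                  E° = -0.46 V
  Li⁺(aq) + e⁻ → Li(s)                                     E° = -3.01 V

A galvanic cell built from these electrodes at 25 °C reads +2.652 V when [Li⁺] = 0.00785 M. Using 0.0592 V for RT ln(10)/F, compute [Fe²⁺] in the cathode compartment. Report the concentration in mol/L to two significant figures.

0.17 M

Fe²⁺/Fe is the cathode, Li⁺/Li the anode: E°cell = +2.55 V, n = 2.
Overall reaction: Fe²⁺(aq) + 2 Li(s) → Fe(s) + 2 Li⁺(aq); Q = [Li⁺]^2/[Fe²⁺]^1.
From E = E° − (0.0592/n) log Q: log Q = (E° − E)·n/0.0592 = (+2.55 − (+2.652))·2/0.0592 = -3.4459.
So 1·log[Fe²⁺] = 2·log(0.00785) − log Q = -4.2103 − (-3.4459) = -0.7644; [Fe²⁺] = 10^(-0.7644) ≈ 0.17 M.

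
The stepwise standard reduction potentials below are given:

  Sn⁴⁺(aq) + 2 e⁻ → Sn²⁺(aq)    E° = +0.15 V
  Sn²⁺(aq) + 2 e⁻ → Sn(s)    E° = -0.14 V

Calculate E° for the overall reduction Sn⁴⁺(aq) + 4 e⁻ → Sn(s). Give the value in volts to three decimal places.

+0.005 V

Since ΔG° = −nFE° is additive over sequential reductions, n₃E°₃ = n₁E°₁ + n₂E°₂.
E°₃ = (2×+0.15 + 2×-0.14) / 4 = (+0.020) / 4 = +0.005 V.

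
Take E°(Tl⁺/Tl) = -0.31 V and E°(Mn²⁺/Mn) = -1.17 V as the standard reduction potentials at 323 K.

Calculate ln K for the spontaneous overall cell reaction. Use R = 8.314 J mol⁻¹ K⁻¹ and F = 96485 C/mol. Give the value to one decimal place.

61.8

Cathode: Tl⁺/Tl; anode: Mn²⁺/Mn. E°cell = (-0.31) − (-1.17) = +0.86 V, with n = 2.
ΔG° = −nFE° = −RT ln K, so ln K = nFE°/(RT) = (2)(96485)(+0.86) / ((8.314)(323)) = 61.798.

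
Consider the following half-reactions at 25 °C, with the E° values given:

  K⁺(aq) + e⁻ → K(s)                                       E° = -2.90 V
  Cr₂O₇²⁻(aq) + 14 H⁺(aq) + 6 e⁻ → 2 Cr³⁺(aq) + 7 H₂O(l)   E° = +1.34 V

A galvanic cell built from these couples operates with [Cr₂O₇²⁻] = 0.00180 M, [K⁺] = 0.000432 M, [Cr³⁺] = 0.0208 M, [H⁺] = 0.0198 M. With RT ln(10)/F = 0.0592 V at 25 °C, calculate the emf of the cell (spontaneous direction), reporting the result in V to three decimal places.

+4.210 V

Cr₂O₇²⁻/Cr³⁺ is the cathode (higher E°), K⁺/K the anode: E°cell = +1.34 − (-2.90) = +4.24 V, n = 6.
Overall: Cr₂O₇²⁻(aq) + 14 H⁺(aq) + 6 K(s) → 2 Cr³⁺(aq) + 7 H₂O(l) + 6 K⁺(aq)
Q = [Cr³⁺]^2·[K⁺]^6 / ([Cr₂O₇²⁻]·[H⁺]^14); log Q = 3.040.
E = E° − (0.0592/n) log Q = +4.24 − (0.0592/6)(3.040) = +4.210 V.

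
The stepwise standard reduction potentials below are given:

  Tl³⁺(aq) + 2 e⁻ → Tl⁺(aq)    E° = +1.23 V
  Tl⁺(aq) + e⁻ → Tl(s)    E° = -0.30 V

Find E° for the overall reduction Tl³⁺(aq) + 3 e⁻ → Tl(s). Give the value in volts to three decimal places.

Since ΔG° = −nFE° is additive over sequential reductions, n₃E°₃ = n₁E°₁ + n₂E°₂.
E°₃ = (2×+1.23 + 1×-0.30) / 3 = (+2.160) / 3 = +0.720 V.

+0.720 V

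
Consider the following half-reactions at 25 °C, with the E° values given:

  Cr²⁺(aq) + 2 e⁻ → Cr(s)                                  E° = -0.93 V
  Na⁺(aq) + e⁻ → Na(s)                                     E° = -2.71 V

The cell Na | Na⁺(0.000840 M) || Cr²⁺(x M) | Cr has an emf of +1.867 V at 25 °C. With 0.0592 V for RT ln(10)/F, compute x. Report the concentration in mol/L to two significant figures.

Cr²⁺/Cr is the cathode, Na⁺/Na the anode: E°cell = +1.78 V, n = 2.
Overall reaction: Cr²⁺(aq) + 2 Na(s) → Cr(s) + 2 Na⁺(aq); Q = [Na⁺]^2/[Cr²⁺]^1.
From E = E° − (0.0592/n) log Q: log Q = (E° − E)·n/0.0592 = (+1.78 − (+1.867))·2/0.0592 = -2.9392.
So 1·log[Cr²⁺] = 2·log(0.00084) − log Q = -6.1514 − (-2.9392) = -3.2122; [Cr²⁺] = 10^(-3.2122) ≈ 0.00061 M.

0.00061 M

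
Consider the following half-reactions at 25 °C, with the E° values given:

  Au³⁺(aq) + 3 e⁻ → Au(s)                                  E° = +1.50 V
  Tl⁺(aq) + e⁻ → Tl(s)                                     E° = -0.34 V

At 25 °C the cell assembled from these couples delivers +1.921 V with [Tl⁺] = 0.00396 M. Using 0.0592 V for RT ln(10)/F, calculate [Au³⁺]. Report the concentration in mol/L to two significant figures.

Au³⁺/Au is the cathode, Tl⁺/Tl the anode: E°cell = +1.84 V, n = 3.
Overall reaction: Au³⁺(aq) + 3 Tl(s) → Au(s) + 3 Tl⁺(aq); Q = [Tl⁺]^3/[Au³⁺]^1.
From E = E° − (0.0592/n) log Q: log Q = (E° − E)·n/0.0592 = (+1.84 − (+1.921))·3/0.0592 = -4.1047.
So 1·log[Au³⁺] = 3·log(0.00396) − log Q = -7.2069 − (-4.1047) = -3.1022; [Au³⁺] = 10^(-3.1022) ≈ 0.00079 M.

0.00079 M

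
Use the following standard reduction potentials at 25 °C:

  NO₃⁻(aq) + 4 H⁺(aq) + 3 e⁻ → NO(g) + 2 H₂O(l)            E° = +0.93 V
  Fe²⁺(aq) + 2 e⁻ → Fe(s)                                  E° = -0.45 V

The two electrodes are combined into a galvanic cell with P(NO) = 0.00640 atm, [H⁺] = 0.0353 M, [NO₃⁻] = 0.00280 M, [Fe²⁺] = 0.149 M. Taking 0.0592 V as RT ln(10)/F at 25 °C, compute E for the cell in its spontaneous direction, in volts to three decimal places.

+1.283 V

NO₃⁻/NO is the cathode (higher E°), Fe²⁺/Fe the anode: E°cell = +0.93 − (-0.45) = +1.38 V, n = 6.
Overall: 2 NO₃⁻(aq) + 8 H⁺(aq) + 3 Fe(s) → 2 NO(g) + 4 H₂O(l) + 3 Fe²⁺(aq)
Q = P(NO)^2·[Fe²⁺]^3 / ([NO₃⁻]^2·[H⁺]^8); log Q = 9.855.
E = E° − (0.0592/n) log Q = +1.38 − (0.0592/6)(9.855) = +1.283 V.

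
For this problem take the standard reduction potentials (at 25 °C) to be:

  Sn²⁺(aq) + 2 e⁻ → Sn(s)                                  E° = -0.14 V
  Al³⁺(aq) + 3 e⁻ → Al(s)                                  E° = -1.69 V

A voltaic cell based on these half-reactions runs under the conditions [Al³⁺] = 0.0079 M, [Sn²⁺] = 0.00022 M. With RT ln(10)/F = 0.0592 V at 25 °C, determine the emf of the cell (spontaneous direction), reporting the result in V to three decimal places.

Sn²⁺/Sn is the cathode (higher E°), Al³⁺/Al the anode: E°cell = -0.14 − (-1.69) = +1.55 V, n = 6.
Overall: 3 Sn²⁺(aq) + 2 Al(s) → 3 Sn(s) + 2 Al³⁺(aq)
Q = [Al³⁺]^2 / ([Sn²⁺]^3); log Q = 6.768.
E = E° − (0.0592/n) log Q = +1.55 − (0.0592/6)(6.768) = +1.483 V.

+1.483 V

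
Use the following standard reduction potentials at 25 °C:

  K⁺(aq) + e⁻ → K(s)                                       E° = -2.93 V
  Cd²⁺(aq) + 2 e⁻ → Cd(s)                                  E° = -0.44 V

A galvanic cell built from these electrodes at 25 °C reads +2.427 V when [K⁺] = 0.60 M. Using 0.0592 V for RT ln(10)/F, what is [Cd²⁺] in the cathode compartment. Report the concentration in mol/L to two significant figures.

Cd²⁺/Cd is the cathode, K⁺/K the anode: E°cell = +2.49 V, n = 2.
Overall reaction: Cd²⁺(aq) + 2 K(s) → Cd(s) + 2 K⁺(aq); Q = [K⁺]^2/[Cd²⁺]^1.
From E = E° − (0.0592/n) log Q: log Q = (E° − E)·n/0.0592 = (+2.49 − (+2.427))·2/0.0592 = 2.1284.
So 1·log[Cd²⁺] = 2·log(0.6) − log Q = -0.4437 − (2.1284) = -2.5721; [Cd²⁺] = 10^(-2.5721) ≈ 0.0027 M.

0.0027 M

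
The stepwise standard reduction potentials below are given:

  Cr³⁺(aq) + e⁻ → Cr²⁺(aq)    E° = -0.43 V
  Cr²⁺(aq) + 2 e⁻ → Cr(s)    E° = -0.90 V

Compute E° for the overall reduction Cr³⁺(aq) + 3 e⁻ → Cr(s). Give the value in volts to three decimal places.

-0.743 V

Adding the free-energy changes (−nFE°) of the two steps gives −n₃FE°₃ = −n₁FE°₁ − n₂FE°₂.
E°₃ = (1×-0.43 + 2×-0.90) / 3 = (-2.230) / 3 = -0.743 V.
Simply averaging or adding the two E° values would be wrong; the electron-weighted sum is required.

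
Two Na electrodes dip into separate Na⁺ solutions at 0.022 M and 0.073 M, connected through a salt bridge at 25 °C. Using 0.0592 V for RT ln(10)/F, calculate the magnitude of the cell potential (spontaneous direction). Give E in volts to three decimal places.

For a concentration cell E°cell = 0. The 0.073 M side is the cathode (reduction is favoured where [Na⁺] is higher).
With n = 1, E = −(0.0592/1) log([Na⁺]ₐₙ/[Na⁺]꜀ₐₜ) = −(0.0592/1) log(0.022/0.073) = −(0.0592/1)(-0.521) = +0.031 V.

+0.031 V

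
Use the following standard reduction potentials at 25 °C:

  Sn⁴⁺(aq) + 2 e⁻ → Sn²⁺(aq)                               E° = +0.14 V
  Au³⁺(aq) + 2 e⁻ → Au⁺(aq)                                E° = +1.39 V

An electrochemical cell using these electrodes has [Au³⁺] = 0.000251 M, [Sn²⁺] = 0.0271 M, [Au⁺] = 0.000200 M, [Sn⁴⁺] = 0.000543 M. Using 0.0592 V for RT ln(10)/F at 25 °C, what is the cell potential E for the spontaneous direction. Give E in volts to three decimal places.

Au³⁺/Au⁺ is the cathode (higher E°), Sn⁴⁺/Sn²⁺ the anode: E°cell = +1.39 − (+0.14) = +1.25 V, n = 2.
Overall: Au³⁺(aq) + Sn²⁺(aq) → Au⁺(aq) + Sn⁴⁺(aq)
Q = [Au⁺]·[Sn⁴⁺] / ([Au³⁺]·[Sn²⁺]); log Q = -1.797.
E = E° − (0.0592/n) log Q = +1.25 − (0.0592/2)(-1.797) = +1.303 V.

+1.303 V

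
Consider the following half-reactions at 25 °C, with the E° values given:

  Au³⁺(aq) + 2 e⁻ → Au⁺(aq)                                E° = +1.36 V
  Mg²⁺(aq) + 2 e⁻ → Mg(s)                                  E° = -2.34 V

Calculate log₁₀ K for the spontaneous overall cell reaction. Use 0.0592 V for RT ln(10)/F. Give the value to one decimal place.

125.0

Cathode: Au³⁺/Au⁺; anode: Mg²⁺/Mg. E°cell = +3.70 V, n = 2.
log K = nE°cell / 0.0592 = (2)(+3.70) / 0.0592 = 125.0.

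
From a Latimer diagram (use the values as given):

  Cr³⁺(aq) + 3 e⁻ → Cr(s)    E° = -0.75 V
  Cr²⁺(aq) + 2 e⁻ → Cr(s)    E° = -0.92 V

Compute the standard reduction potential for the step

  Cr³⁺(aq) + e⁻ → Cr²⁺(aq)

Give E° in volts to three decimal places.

Sequential free energies add, so n₃E°₃ = n₁E°₁ + n₂E°₂.
With n₃ = 3, and the known step contributing 2×(-0.92) V, the unknown satisfies 1·E° = 3×(-0.75) − 2×(-0.92) = -0.410.
E° = -0.410 / 1 = -0.410 V.

-0.410 V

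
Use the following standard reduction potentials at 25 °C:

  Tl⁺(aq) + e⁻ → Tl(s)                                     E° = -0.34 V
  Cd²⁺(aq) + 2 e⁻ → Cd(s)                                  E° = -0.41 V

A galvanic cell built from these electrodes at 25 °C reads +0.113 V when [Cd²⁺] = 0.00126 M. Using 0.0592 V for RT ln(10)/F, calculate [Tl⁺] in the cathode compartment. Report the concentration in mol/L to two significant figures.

0.19 M

Tl⁺/Tl is the cathode, Cd²⁺/Cd the anode: E°cell = +0.07 V, n = 2.
Overall reaction: 2 Tl⁺(aq) + Cd(s) → 2 Tl(s) + Cd²⁺(aq); Q = [Cd²⁺]^1/[Tl⁺]^2.
From E = E° − (0.0592/n) log Q: log Q = (E° − E)·n/0.0592 = (+0.07 − (+0.113))·2/0.0592 = -1.4527.
So 2·log[Tl⁺] = 1·log(0.00126) − log Q = -2.8996 − (-1.4527) = -1.4469; log[Tl⁺] = -1.4469 / 2 = -0.7235; [Tl⁺] = 10^(-0.7235) ≈ 0.19 M.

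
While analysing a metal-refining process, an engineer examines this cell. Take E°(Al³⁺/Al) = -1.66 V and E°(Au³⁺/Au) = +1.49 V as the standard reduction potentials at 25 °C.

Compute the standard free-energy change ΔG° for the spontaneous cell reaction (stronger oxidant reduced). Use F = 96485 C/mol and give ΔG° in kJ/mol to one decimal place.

Au³⁺/Au (E° = +1.49 V) is the cathode; Al³⁺/Al (E° = -1.66 V) is the anode, so E°cell = +3.15 V.
Balancing electrons gives n = 3 (lcm of 3 and 3).
ΔG° = −nFE° = −(3)(96485)(+3.15) = -911,783 J = -911.8 kJ/mol.

-911.8 kJ/mol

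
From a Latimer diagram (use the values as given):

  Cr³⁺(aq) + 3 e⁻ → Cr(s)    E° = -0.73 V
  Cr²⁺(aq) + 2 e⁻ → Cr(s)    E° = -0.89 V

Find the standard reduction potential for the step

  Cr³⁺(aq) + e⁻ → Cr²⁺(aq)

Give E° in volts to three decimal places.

-0.410 V

Sequential free energies add, so n₃E°₃ = n₁E°₁ + n₂E°₂.
With n₃ = 3, and the known step contributing 2×(-0.89) V, the unknown satisfies 1·E° = 3×(-0.73) − 2×(-0.89) = -0.410.
E° = -0.410 / 1 = -0.410 V.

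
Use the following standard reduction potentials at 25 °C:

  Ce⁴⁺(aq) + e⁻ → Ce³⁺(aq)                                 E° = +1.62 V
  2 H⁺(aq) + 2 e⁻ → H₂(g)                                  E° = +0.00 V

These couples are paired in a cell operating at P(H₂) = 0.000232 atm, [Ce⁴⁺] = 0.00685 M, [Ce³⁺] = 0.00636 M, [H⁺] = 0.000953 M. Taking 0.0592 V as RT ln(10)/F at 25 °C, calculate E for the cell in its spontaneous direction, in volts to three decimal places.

+1.693 V

Ce⁴⁺/Ce³⁺ is the cathode (higher E°), H⁺/H₂ the anode: E°cell = +1.62 − (+0.00) = +1.62 V, n = 2.
Overall: 2 Ce⁴⁺(aq) + H₂(g) → 2 Ce³⁺(aq) + 2 H⁺(aq)
Q = [Ce³⁺]^2·[H⁺]^2 / ([Ce⁴⁺]^2·P(H₂)); log Q = -2.472.
E = E° − (0.0592/n) log Q = +1.62 − (0.0592/2)(-2.472) = +1.693 V.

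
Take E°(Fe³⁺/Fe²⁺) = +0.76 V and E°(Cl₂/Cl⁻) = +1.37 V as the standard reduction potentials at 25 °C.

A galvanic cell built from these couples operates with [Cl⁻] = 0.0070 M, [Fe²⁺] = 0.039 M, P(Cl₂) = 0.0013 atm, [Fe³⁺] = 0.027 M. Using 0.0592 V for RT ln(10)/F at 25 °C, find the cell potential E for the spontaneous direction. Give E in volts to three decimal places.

Cl₂/Cl⁻ is the cathode (higher E°), Fe³⁺/Fe²⁺ the anode: E°cell = +1.37 − (+0.76) = +0.61 V, n = 2.
Overall: Cl₂(g) + 2 Fe²⁺(aq) → 2 Cl⁻(aq) + 2 Fe³⁺(aq)
Q = [Cl⁻]^2·[Fe³⁺]^2 / (P(Cl₂)·[Fe²⁺]^2); log Q = -1.743.
E = E° − (0.0592/n) log Q = +0.61 − (0.0592/2)(-1.743) = +0.662 V.

+0.662 V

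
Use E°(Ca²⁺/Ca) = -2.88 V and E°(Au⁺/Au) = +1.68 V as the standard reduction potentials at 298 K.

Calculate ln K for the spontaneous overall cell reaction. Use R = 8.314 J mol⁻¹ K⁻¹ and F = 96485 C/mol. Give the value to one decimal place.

355.2

Cathode: Au⁺/Au; anode: Ca²⁺/Ca. E°cell = (+1.68) − (-2.88) = +4.56 V, with n = 2.
ΔG° = −nFE° = −RT ln K, so ln K = nFE°/(RT) = (2)(96485)(+4.56) / ((8.314)(298)) = 355.164.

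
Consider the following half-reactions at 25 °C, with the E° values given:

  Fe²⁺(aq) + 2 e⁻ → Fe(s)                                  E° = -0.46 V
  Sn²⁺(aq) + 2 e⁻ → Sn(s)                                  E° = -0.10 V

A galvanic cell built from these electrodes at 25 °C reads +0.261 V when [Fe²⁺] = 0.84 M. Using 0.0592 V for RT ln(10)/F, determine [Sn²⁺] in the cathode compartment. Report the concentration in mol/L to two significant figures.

Sn²⁺/Sn is the cathode, Fe²⁺/Fe the anode: E°cell = +0.36 V, n = 2.
Overall reaction: Sn²⁺(aq) + Fe(s) → Sn(s) + Fe²⁺(aq); Q = [Fe²⁺]^1/[Sn²⁺]^1.
From E = E° − (0.0592/n) log Q: log Q = (E° − E)·n/0.0592 = (+0.36 − (+0.261))·2/0.0592 = 3.3446.
So 1·log[Sn²⁺] = 1·log(0.84) − log Q = -0.0757 − (3.3446) = -3.4203; [Sn²⁺] = 10^(-3.4203) ≈ 0.00038 M.

0.00038 M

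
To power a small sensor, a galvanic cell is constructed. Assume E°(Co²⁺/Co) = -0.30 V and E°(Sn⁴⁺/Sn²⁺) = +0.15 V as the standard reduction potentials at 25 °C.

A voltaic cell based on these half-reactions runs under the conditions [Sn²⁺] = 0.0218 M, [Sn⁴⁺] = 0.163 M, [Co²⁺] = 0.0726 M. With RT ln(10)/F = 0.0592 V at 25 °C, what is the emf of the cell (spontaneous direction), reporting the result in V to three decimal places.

Sn⁴⁺/Sn²⁺ is the cathode (higher E°), Co²⁺/Co the anode: E°cell = +0.15 − (-0.30) = +0.45 V, n = 2.
Overall: Sn⁴⁺(aq) + Co(s) → Sn²⁺(aq) + Co²⁺(aq)
Q = [Sn²⁺]·[Co²⁺] / ([Sn⁴⁺]); log Q = -2.013.
E = E° − (0.0592/n) log Q = +0.45 − (0.0592/2)(-2.013) = +0.510 V.

+0.510 V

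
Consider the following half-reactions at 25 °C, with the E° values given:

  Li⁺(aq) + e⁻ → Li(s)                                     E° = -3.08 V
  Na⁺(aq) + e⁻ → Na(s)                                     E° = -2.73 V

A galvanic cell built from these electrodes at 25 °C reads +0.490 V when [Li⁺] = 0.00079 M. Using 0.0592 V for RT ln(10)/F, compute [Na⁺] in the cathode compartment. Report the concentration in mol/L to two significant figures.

0.18 M

Na⁺/Na is the cathode, Li⁺/Li the anode: E°cell = +0.35 V, n = 1.
Overall reaction: Na⁺(aq) + Li(s) → Na(s) + Li⁺(aq); Q = [Li⁺]^1/[Na⁺]^1.
From E = E° − (0.0592/n) log Q: log Q = (E° − E)·n/0.0592 = (+0.35 − (+0.490))·1/0.0592 = -2.3649.
So 1·log[Na⁺] = 1·log(0.00079) − log Q = -3.1024 − (-2.3649) = -0.7375; [Na⁺] = 10^(-0.7375) ≈ 0.18 M.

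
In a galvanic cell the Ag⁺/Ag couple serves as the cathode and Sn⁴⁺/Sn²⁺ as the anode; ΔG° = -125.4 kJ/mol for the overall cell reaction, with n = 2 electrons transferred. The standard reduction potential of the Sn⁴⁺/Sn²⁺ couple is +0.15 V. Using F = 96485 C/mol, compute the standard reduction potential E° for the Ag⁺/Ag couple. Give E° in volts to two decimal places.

+0.80 V

E°cell = −ΔG°/(nF) = −(-125.4×10³)/((2)(96485)) = +0.650 V.
Since Ag⁺/Ag is the cathode and Sn⁴⁺/Sn²⁺ the anode, E°cell = E°(Ag⁺/Ag) − E°(Sn⁴⁺/Sn²⁺).
So E°(Ag⁺/Ag) = E°cell + E°(Sn⁴⁺/Sn²⁺) = +0.650 + (+0.15) = +0.80 V.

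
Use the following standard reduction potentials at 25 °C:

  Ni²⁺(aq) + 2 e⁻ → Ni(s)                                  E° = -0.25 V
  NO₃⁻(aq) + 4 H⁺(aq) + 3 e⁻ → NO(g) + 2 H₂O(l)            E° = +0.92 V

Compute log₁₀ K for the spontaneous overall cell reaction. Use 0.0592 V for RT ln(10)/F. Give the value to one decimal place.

118.6

Cathode: NO₃⁻/NO; anode: Ni²⁺/Ni. E°cell = +1.17 V, n = 6.
log K = nE°cell / 0.0592 = (6)(+1.17) / 0.0592 = 118.6.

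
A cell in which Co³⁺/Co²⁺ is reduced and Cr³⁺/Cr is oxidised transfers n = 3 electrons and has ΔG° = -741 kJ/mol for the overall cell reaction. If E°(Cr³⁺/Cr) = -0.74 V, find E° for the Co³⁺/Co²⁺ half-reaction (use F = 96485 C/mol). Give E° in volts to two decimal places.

+1.82 V

E°cell = −ΔG°/(nF) = −(-741×10³)/((3)(96485)) = +2.560 V.
Since Co³⁺/Co²⁺ is the cathode and Cr³⁺/Cr the anode, E°cell = E°(Co³⁺/Co²⁺) − E°(Cr³⁺/Cr).
So E°(Co³⁺/Co²⁺) = E°cell + E°(Cr³⁺/Cr) = +2.560 + (-0.74) = +1.82 V.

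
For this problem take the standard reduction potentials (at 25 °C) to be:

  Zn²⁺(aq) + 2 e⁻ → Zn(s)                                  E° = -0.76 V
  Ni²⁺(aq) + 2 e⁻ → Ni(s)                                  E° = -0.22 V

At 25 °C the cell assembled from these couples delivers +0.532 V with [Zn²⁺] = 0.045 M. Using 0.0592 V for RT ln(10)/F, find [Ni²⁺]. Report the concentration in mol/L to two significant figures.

0.024 M

Ni²⁺/Ni is the cathode, Zn²⁺/Zn the anode: E°cell = +0.54 V, n = 2.
Overall reaction: Ni²⁺(aq) + Zn(s) → Ni(s) + Zn²⁺(aq); Q = [Zn²⁺]^1/[Ni²⁺]^1.
From E = E° − (0.0592/n) log Q: log Q = (E° − E)·n/0.0592 = (+0.54 − (+0.532))·2/0.0592 = 0.2703.
So 1·log[Ni²⁺] = 1·log(0.045) − log Q = -1.3468 − (0.2703) = -1.6171; [Ni²⁺] = 10^(-1.6171) ≈ 0.024 M.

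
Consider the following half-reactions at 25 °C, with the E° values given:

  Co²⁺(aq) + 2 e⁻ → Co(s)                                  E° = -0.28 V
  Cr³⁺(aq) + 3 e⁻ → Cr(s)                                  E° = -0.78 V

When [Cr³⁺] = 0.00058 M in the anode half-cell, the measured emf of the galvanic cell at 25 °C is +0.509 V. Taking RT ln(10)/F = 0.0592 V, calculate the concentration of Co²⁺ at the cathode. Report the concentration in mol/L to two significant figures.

0.014 M

Co²⁺/Co is the cathode, Cr³⁺/Cr the anode: E°cell = +0.50 V, n = 6.
Overall reaction: 3 Co²⁺(aq) + 2 Cr(s) → 3 Co(s) + 2 Cr³⁺(aq); Q = [Cr³⁺]^2/[Co²⁺]^3.
From E = E° − (0.0592/n) log Q: log Q = (E° − E)·n/0.0592 = (+0.50 − (+0.509))·6/0.0592 = -0.9122.
So 3·log[Co²⁺] = 2·log(0.00058) − log Q = -6.4731 − (-0.9122) = -5.5609; log[Co²⁺] = -5.5609 / 3 = -1.8536; [Co²⁺] = 10^(-1.8536) ≈ 0.014 M.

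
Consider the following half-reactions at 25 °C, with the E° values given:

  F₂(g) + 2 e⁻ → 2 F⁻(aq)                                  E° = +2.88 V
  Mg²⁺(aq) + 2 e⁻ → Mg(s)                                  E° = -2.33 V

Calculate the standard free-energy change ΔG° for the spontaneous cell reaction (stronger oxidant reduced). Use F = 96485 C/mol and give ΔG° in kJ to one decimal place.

-1005.4 kJ

F₂/F⁻ (E° = +2.88 V) is the cathode; Mg²⁺/Mg (E° = -2.33 V) is the anode, so E°cell = +5.21 V.
Balancing electrons gives n = 2 (lcm of 2 and 2).
ΔG° = −nFE° = −(2)(96485)(+5.21) = -1,005,374 J = -1005.4 kJ.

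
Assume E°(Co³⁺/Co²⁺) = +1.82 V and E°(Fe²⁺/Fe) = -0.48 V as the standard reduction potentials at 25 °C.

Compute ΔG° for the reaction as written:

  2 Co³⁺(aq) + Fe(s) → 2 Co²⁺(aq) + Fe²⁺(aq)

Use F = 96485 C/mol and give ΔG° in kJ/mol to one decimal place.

As written, Co³⁺/Co²⁺ is reduced (cathode) and Fe²⁺/Fe is oxidised (anode), so E°cell = (+1.82) − (-0.48) = +2.30 V.
Balancing electrons gives n = 2.
ΔG° = −nFE° = −(2)(96485)(+2.30) = -443,831 J = -443.8 kJ/mol.

-443.8 kJ/mol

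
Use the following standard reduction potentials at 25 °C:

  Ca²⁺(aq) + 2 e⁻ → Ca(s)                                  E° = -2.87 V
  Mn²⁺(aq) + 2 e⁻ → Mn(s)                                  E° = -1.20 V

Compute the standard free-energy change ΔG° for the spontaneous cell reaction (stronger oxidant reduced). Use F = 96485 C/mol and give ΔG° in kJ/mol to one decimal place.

-322.3 kJ/mol

Mn²⁺/Mn (E° = -1.20 V) is the cathode; Ca²⁺/Ca (E° = -2.87 V) is the anode, so E°cell = +1.67 V.
Balancing electrons gives n = 2 (lcm of 2 and 2).
ΔG° = −nFE° = −(2)(96485)(+1.67) = -322,260 J = -322.3 kJ/mol.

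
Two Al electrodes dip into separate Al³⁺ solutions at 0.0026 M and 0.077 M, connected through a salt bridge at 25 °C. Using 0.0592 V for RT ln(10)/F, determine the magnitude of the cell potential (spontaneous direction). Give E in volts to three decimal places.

+0.029 V

For a concentration cell E°cell = 0. The 0.077 M side is the cathode (reduction is favoured where [Al³⁺] is higher).
With n = 3, E = −(0.0592/3) log([Al³⁺]ₐₙ/[Al³⁺]꜀ₐₜ) = −(0.0592/3) log(0.0026/0.077) = −(0.0592/3)(-1.472) = +0.029 V.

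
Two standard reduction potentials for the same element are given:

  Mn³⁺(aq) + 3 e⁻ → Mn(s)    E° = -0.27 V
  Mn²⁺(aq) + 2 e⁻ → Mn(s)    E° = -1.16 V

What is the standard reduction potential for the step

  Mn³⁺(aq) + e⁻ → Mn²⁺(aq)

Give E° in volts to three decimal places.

Sequential free energies add, so n₃E°₃ = n₁E°₁ + n₂E°₂.
With n₃ = 3, and the known step contributing 2×(-1.16) V, the unknown satisfies 1·E° = 3×(-0.27) − 2×(-1.16) = +1.510.
E° = +1.510 / 1 = +1.510 V.

+1.510 V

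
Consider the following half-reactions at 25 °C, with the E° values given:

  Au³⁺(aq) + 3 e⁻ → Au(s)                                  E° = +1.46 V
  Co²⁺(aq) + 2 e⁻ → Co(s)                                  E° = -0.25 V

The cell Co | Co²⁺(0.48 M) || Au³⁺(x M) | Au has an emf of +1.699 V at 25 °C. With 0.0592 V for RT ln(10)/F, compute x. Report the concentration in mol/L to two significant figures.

Au³⁺/Au is the cathode, Co²⁺/Co the anode: E°cell = +1.71 V, n = 6.
Overall reaction: 2 Au³⁺(aq) + 3 Co(s) → 2 Au(s) + 3 Co²⁺(aq); Q = [Co²⁺]^3/[Au³⁺]^2.
From E = E° − (0.0592/n) log Q: log Q = (E° − E)·n/0.0592 = (+1.71 − (+1.699))·6/0.0592 = 1.1149.
So 2·log[Au³⁺] = 3·log(0.48) − log Q = -0.9563 − (1.1149) = -2.0712; log[Au³⁺] = -2.0712 / 2 = -1.0356; [Au³⁺] = 10^(-1.0356) ≈ 0.092 M.

0.092 M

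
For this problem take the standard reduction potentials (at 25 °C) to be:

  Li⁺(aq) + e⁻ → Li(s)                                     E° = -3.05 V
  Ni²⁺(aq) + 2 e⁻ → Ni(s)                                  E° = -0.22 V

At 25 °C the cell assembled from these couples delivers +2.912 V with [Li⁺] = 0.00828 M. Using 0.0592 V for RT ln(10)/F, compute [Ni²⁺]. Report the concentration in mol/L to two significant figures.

Ni²⁺/Ni is the cathode, Li⁺/Li the anode: E°cell = +2.83 V, n = 2.
Overall reaction: Ni²⁺(aq) + 2 Li(s) → Ni(s) + 2 Li⁺(aq); Q = [Li⁺]^2/[Ni²⁺]^1.
From E = E° − (0.0592/n) log Q: log Q = (E° − E)·n/0.0592 = (+2.83 − (+2.912))·2/0.0592 = -2.7703.
So 1·log[Ni²⁺] = 2·log(0.00828) − log Q = -4.1639 − (-2.7703) = -1.3936; [Ni²⁺] = 10^(-1.3936) ≈ 0.040 M.

0.040 M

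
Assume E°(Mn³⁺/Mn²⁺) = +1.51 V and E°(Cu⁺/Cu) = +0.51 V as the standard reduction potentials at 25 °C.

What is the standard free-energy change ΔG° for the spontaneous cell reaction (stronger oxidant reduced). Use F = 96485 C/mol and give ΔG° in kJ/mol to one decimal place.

-96.5 kJ/mol

Mn³⁺/Mn²⁺ (E° = +1.51 V) is the cathode; Cu⁺/Cu (E° = +0.51 V) is the anode, so E°cell = +1.00 V.
Balancing electrons gives n = 1 (lcm of 1 and 1).
ΔG° = −nFE° = −(1)(96485)(+1.00) = -96,485 J = -96.5 kJ/mol.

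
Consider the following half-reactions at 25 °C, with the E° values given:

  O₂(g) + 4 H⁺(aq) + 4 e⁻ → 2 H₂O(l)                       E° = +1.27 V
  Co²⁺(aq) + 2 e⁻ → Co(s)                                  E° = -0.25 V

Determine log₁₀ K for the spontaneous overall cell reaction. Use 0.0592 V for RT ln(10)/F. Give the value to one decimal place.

Cathode: O₂/H₂O; anode: Co²⁺/Co. E°cell = +1.52 V, n = 4.
log K = nE°cell / 0.0592 = (4)(+1.52) / 0.0592 = 102.7.

102.7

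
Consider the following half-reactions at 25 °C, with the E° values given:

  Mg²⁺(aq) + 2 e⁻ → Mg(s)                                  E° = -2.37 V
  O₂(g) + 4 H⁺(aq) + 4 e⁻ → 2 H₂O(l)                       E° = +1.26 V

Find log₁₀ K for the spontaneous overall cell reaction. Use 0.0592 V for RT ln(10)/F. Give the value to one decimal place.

245.3

Cathode: O₂/H₂O; anode: Mg²⁺/Mg. E°cell = +3.63 V, n = 4.
log K = nE°cell / 0.0592 = (4)(+3.63) / 0.0592 = 245.3.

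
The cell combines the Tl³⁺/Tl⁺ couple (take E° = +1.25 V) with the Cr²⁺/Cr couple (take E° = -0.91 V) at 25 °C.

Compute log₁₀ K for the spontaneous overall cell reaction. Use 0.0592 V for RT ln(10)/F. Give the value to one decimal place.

Cathode: Tl³⁺/Tl⁺; anode: Cr²⁺/Cr. E°cell = +2.16 V, n = 2.
log K = nE°cell / 0.0592 = (2)(+2.16) / 0.0592 = 73.0.

73.0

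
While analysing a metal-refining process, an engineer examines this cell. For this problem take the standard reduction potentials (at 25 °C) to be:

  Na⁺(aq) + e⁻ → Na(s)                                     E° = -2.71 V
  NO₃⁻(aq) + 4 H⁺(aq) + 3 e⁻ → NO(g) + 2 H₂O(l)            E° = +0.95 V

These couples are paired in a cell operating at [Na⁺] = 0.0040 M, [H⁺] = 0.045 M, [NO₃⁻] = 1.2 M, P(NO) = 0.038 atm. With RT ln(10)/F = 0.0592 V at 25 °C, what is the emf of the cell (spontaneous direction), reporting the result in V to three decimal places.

+3.725 V

NO₃⁻/NO is the cathode (higher E°), Na⁺/Na the anode: E°cell = +0.95 − (-2.71) = +3.66 V, n = 3.
Overall: NO₃⁻(aq) + 4 H⁺(aq) + 3 Na(s) → NO(g) + 2 H₂O(l) + 3 Na⁺(aq)
Q = P(NO)·[Na⁺]^3 / ([NO₃⁻]·[H⁺]^4); log Q = -3.306.
E = E° − (0.0592/n) log Q = +3.66 − (0.0592/3)(-3.306) = +3.725 V.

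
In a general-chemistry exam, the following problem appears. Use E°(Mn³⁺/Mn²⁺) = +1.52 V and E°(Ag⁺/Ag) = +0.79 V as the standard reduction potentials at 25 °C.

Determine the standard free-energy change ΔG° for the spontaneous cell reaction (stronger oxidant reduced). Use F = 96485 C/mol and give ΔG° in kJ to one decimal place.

Mn³⁺/Mn²⁺ (E° = +1.52 V) is the cathode; Ag⁺/Ag (E° = +0.79 V) is the anode, so E°cell = +0.73 V.
Balancing electrons gives n = 1 (lcm of 1 and 1).
ΔG° = −nFE° = −(1)(96485)(+0.73) = -70,434 J = -70.4 kJ.

-70.4 kJ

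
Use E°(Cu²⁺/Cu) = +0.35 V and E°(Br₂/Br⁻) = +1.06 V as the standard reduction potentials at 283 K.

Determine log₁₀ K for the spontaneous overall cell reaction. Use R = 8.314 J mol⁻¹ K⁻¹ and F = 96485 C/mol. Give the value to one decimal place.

25.3

Cathode: Br₂/Br⁻; anode: Cu²⁺/Cu. E°cell = (+1.06) − (+0.35) = +0.71 V, with n = 2.
ΔG° = −nFE° = −RT ln K, so ln K = nFE°/(RT) = (2)(96485)(+0.71) / ((8.314)(283)) = 58.231.
log₁₀ K = 58.231 / ln 10 = 25.3.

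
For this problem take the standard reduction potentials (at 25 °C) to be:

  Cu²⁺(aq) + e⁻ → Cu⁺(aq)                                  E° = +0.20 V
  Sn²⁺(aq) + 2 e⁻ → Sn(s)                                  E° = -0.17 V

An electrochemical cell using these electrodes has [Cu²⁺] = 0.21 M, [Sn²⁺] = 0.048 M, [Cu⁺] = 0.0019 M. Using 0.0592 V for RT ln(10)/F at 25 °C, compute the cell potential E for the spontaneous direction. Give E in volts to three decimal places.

+0.530 V

Cu²⁺/Cu⁺ is the cathode (higher E°), Sn²⁺/Sn the anode: E°cell = +0.20 − (-0.17) = +0.37 V, n = 2.
Overall: 2 Cu²⁺(aq) + Sn(s) → 2 Cu⁺(aq) + Sn²⁺(aq)
Q = [Cu⁺]^2·[Sn²⁺] / ([Cu²⁺]^2); log Q = -5.406.
E = E° − (0.0592/n) log Q = +0.37 − (0.0592/2)(-5.406) = +0.530 V.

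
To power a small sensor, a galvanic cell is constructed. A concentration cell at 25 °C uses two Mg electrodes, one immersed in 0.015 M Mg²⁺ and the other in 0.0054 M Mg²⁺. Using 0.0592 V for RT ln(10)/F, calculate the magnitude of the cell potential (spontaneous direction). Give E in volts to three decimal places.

For a concentration cell E°cell = 0. The 0.015 M side is the cathode (reduction is favoured where [Mg²⁺] is higher).
With n = 2, E = −(0.0592/2) log([Mg²⁺]ₐₙ/[Mg²⁺]꜀ₐₜ) = −(0.0592/2) log(0.0054/0.015) = −(0.0592/2)(-0.444) = +0.013 V.

+0.013 V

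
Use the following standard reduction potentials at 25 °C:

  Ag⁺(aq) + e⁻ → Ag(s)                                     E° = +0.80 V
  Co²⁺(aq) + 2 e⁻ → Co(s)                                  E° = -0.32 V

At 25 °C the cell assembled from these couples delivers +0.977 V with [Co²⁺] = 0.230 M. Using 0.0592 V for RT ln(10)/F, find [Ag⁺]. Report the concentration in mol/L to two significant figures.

0.0018 M

Ag⁺/Ag is the cathode, Co²⁺/Co the anode: E°cell = +1.12 V, n = 2.
Overall reaction: 2 Ag⁺(aq) + Co(s) → 2 Ag(s) + Co²⁺(aq); Q = [Co²⁺]^1/[Ag⁺]^2.
From E = E° − (0.0592/n) log Q: log Q = (E° − E)·n/0.0592 = (+1.12 − (+0.977))·2/0.0592 = 4.8311.
So 2·log[Ag⁺] = 1·log(0.23) − log Q = -0.6383 − (4.8311) = -5.4694; log[Ag⁺] = -5.4694 / 2 = -2.7347; [Ag⁺] = 10^(-2.7347) ≈ 0.0018 M.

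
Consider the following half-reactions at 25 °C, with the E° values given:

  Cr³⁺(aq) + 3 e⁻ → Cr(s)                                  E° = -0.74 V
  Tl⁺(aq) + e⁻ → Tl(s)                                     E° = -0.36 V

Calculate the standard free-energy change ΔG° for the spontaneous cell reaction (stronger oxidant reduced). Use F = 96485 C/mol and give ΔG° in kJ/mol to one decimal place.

Tl⁺/Tl (E° = -0.36 V) is the cathode; Cr³⁺/Cr (E° = -0.74 V) is the anode, so E°cell = +0.38 V.
Balancing electrons gives n = 3 (lcm of 1 and 3).
ΔG° = −nFE° = −(3)(96485)(+0.38) = -109,993 J = -110.0 kJ/mol.

-110.0 kJ/mol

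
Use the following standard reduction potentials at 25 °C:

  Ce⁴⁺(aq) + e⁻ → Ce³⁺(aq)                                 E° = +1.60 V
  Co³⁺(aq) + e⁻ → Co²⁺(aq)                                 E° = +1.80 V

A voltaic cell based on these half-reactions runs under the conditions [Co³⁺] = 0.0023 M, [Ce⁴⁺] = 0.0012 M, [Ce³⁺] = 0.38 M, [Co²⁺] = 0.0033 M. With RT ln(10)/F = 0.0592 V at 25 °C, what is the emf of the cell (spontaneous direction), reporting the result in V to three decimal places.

Co³⁺/Co²⁺ is the cathode (higher E°), Ce⁴⁺/Ce³⁺ the anode: E°cell = +1.80 − (+1.60) = +0.20 V, n = 1.
Overall: Co³⁺(aq) + Ce³⁺(aq) → Co²⁺(aq) + Ce⁴⁺(aq)
Q = [Co²⁺]·[Ce⁴⁺] / ([Co³⁺]·[Ce³⁺]); log Q = -2.344.
E = E° − (0.0592/n) log Q = +0.20 − (0.0592/1)(-2.344) = +0.339 V.

+0.339 V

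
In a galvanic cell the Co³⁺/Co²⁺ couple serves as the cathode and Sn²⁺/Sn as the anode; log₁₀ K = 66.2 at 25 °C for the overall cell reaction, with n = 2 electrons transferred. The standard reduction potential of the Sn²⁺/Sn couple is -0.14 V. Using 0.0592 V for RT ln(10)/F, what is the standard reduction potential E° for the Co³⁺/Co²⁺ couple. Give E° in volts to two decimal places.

E°cell = (0.0592/n)·log K = (0.0592/2)(66.2) = +1.960 V.
Since Co³⁺/Co²⁺ is the cathode and Sn²⁺/Sn the anode, E°cell = E°(Co³⁺/Co²⁺) − E°(Sn²⁺/Sn).
So E°(Co³⁺/Co²⁺) = E°cell + E°(Sn²⁺/Sn) = +1.960 + (-0.14) = +1.82 V.

+1.82 V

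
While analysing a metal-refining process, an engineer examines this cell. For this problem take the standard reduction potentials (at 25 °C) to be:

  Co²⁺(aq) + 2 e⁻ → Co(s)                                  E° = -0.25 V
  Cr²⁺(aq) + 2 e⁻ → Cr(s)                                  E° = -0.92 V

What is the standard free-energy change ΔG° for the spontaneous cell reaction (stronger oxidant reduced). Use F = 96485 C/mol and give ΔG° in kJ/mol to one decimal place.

Co²⁺/Co (E° = -0.25 V) is the cathode; Cr²⁺/Cr (E° = -0.92 V) is the anode, so E°cell = +0.67 V.
Balancing electrons gives n = 2 (lcm of 2 and 2).
ΔG° = −nFE° = −(2)(96485)(+0.67) = -129,290 J = -129.3 kJ/mol.

-129.3 kJ/mol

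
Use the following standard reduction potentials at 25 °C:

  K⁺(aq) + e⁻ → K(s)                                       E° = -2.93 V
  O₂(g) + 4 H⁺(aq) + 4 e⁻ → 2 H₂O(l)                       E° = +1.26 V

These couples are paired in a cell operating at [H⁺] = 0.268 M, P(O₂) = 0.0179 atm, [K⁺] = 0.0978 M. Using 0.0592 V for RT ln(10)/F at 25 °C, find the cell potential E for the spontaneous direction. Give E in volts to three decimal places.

+4.190 V

O₂/H₂O is the cathode (higher E°), K⁺/K the anode: E°cell = +1.26 − (-2.93) = +4.19 V, n = 4.
Overall: O₂(g) + 4 H⁺(aq) + 4 K(s) → 2 H₂O(l) + 4 K⁺(aq)
Q = [K⁺]^4 / (P(O₂)·[H⁺]^4); log Q = -0.004.
E = E° − (0.0592/n) log Q = +4.19 − (0.0592/4)(-0.004) = +4.190 V.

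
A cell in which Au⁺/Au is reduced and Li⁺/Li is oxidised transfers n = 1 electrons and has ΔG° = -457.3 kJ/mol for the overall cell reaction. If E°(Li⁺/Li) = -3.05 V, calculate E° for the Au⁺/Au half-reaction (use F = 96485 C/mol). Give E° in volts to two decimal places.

+1.69 V

E°cell = −ΔG°/(nF) = −(-457.3×10³)/((1)(96485)) = +4.740 V.
Since Au⁺/Au is the cathode and Li⁺/Li the anode, E°cell = E°(Au⁺/Au) − E°(Li⁺/Li).
So E°(Au⁺/Au) = E°cell + E°(Li⁺/Li) = +4.740 + (-3.05) = +1.69 V.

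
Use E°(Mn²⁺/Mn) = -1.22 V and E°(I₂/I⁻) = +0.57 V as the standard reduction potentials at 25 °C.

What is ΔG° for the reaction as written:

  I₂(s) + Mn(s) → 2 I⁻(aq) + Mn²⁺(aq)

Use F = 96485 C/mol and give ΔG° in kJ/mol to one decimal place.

-345.4 kJ/mol

As written, I₂/I⁻ is reduced (cathode) and Mn²⁺/Mn is oxidised (anode), so E°cell = (+0.57) − (-1.22) = +1.79 V.
Balancing electrons gives n = 2.
ΔG° = −nFE° = −(2)(96485)(+1.79) = -345,416 J = -345.4 kJ/mol.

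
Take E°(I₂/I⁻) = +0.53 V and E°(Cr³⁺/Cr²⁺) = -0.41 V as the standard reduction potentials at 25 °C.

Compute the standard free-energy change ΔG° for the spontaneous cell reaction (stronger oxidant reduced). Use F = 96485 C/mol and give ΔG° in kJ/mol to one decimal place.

-181.4 kJ/mol

I₂/I⁻ (E° = +0.53 V) is the cathode; Cr³⁺/Cr²⁺ (E° = -0.41 V) is the anode, so E°cell = +0.94 V.
Balancing electrons gives n = 2 (lcm of 2 and 1).
ΔG° = −nFE° = −(2)(96485)(+0.94) = -181,392 J = -181.4 kJ/mol.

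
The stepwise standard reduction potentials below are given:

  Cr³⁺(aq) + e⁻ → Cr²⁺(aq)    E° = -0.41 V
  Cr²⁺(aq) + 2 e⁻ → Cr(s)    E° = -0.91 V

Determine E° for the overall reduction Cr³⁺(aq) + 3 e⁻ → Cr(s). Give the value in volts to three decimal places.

Adding the free-energy changes (−nFE°) of the two steps gives −n₃FE°₃ = −n₁FE°₁ − n₂FE°₂.
E°₃ = (1×-0.41 + 2×-0.91) / 3 = (-2.230) / 3 = -0.743 V.
Simply averaging or adding the two E° values would be wrong; the electron-weighted sum is required.

-0.743 V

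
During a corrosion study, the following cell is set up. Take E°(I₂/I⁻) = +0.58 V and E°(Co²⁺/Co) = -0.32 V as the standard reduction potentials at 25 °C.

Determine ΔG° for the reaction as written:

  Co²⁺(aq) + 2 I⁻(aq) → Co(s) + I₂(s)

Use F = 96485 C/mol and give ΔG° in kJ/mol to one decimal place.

As written, Co²⁺/Co is reduced (cathode) and I₂/I⁻ is oxidised (anode), so E°cell = (-0.32) − (+0.58) = -0.90 V.
Balancing electrons gives n = 2.
ΔG° = −nFE° = −(2)(96485)(-0.90) = 173,673 J = +173.7 kJ/mol.

+173.7 kJ/mol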